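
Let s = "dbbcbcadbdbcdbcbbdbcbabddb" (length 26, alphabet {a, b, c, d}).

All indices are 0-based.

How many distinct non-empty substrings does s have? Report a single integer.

sorted suffixes:
  #0 SA[0]=21  'abddb'
  #1 SA[1]=6  'adbdbcdbcbbdbcbabddb'
  #2 SA[2]=25  'b'
  #3 SA[3]=20  'babddb'
  #4 SA[4]=1  'bbcbcadbdbcdbcbbdbcbabddb'
  #5 SA[5]=15  'bbdbcbabddb'
  #6 SA[6]=4  'bcadbdbcdbcbbdbcbabddb'
  #7 SA[7]=18  'bcbabddb'
  #8 SA[8]=13  'bcbbdbcbabddb'
  #9 SA[9]=2  'bcbcadbdbcdbcbbdbcbabddb'
  #10 SA[10]=10  'bcdbcbbdbcbabddb'
  #11 SA[11]=16  'bdbcbabddb'
  #12 SA[12]=8  'bdbcdbcbbdbcbabddb'
  #13 SA[13]=22  'bddb'
  #14 SA[14]=5  'cadbdbcdbcbbdbcbabddb'
  #15 SA[15]=19  'cbabddb'
  #16 SA[16]=14  'cbbdbcbabddb'
  #17 SA[17]=3  'cbcadbdbcdbcbbdbcbabddb'
  #18 SA[18]=11  'cdbcbbdbcbabddb'
  #19 SA[19]=24  'db'
  #20 SA[20]=0  'dbbcbcadbdbcdbcbbdbcbabddb'
  #21 SA[21]=17  'dbcbabddb'
  #22 SA[22]=12  'dbcbbdbcbabddb'
  #23 SA[23]=9  'dbcdbcbbdbcbabddb'
  #24 SA[24]=7  'dbdbcdbcbbdbcbabddb'
  #25 SA[25]=23  'ddb'

SA = [21, 6, 25, 20, 1, 15, 4, 18, 13, 2, 10, 16, 8, 22, 5, 19, 14, 3, 11, 24, 0, 17, 12, 9, 7, 23]
[i] adj suffixes → lcp
  [1] 21/6 → 1 ('a')
  [2] 6/25 → 0 ('')
  [3] 25/20 → 1 ('b')
  [4] 20/1 → 1 ('b')
  [5] 1/15 → 2 ('bb')
  [6] 15/4 → 1 ('b')
  [7] 4/18 → 2 ('bc')
  [8] 18/13 → 3 ('bcb')
  [9] 13/2 → 3 ('bcb')
  [10] 2/10 → 2 ('bc')
  [11] 10/16 → 1 ('b')
  [12] 16/8 → 4 ('bdbc')
  [13] 8/22 → 2 ('bd')
  [14] 22/5 → 0 ('')
  [15] 5/19 → 1 ('c')
  [16] 19/14 → 2 ('cb')
  [17] 14/3 → 2 ('cb')
  [18] 3/11 → 1 ('c')
  [19] 11/24 → 0 ('')
  [20] 24/0 → 2 ('db')
  [21] 0/17 → 2 ('db')
  [22] 17/12 → 4 ('dbcb')
  [23] 12/9 → 3 ('dbc')
  [24] 9/7 → 2 ('db')
  [25] 7/23 → 1 ('d')

n(n+1)/2 = 26·27/2 = 351
Σ LCP = 0 + 1 + 0 + 1 + 1 + 2 + 1 + 2 + 3 + 3 + 2 + 1 + 4 + 2 + 0 + 1 + 2 + 2 + 1 + 0 + 2 + 2 + 4 + 3 + 2 + 1 = 43
distinct = 351 − 43 = 308

308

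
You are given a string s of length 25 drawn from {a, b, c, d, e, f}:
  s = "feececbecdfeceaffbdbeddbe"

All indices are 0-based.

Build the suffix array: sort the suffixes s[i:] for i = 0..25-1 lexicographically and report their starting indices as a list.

sorted suffixes:
  #0 SA[0]=14  'affbdbeddbe'
  #1 SA[1]=17  'bdbeddbe'
  #2 SA[2]=23  'be'
  #3 SA[3]=6  'becdfeceaffbdbeddbe'
  #4 SA[4]=19  'beddbe'
  #5 SA[5]=5  'cbecdfeceaffbdbeddbe'
  #6 SA[6]=8  'cdfeceaffbdbeddbe'
  #7 SA[7]=12  'ceaffbdbeddbe'
  #8 SA[8]=3  'cecbecdfeceaffbdbeddbe'
  #9 SA[9]=22  'dbe'
  #10 SA[10]=18  'dbeddbe'
  #11 SA[11]=21  'ddbe'
  #12 SA[12]=9  'dfeceaffbdbeddbe'
  #13 SA[13]=24  'e'
  #14 SA[14]=13  'eaffbdbeddbe'
  #15 SA[15]=4  'ecbecdfeceaffbdbeddbe'
  #16 SA[16]=7  'ecdfeceaffbdbeddbe'
  #17 SA[17]=11  'eceaffbdbeddbe'
  #18 SA[18]=2  'ececbecdfeceaffbdbeddbe'
  #19 SA[19]=20  'eddbe'
  #20 SA[20]=1  'eececbecdfeceaffbdbeddbe'
  #21 SA[21]=16  'fbdbeddbe'
  #22 SA[22]=10  'feceaffbdbeddbe'
  #23 SA[23]=0  'feececbecdfeceaffbdbeddbe'
  #24 SA[24]=15  'ffbdbeddbe'

[14, 17, 23, 6, 19, 5, 8, 12, 3, 22, 18, 21, 9, 24, 13, 4, 7, 11, 2, 20, 1, 16, 10, 0, 15]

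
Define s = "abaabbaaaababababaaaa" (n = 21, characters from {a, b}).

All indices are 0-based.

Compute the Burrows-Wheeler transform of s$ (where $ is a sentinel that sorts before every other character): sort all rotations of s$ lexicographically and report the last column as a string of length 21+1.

rank  rotation                last
    0  $abaabbaaaababababaaaa  a
    1  a$abaabbaaaababababaaa  a
    2  aa$abaabbaaaababababaa  a
    3  aaa$abaabbaaaababababa  a
    4  aaaa$abaabbaaaabababab  b
    5  aaaababababaaaa$abaabb  b
    6  aaababababaaaa$abaabba  a
    7  aababababaaaa$abaabbaa  a
    8  aabbaaaababababaaaa$ab  b
    9  abaaaa$abaabbaaaababab  b
   10  abaabbaaaababababaaaa$  $
   11  ababaaaa$abaabbaaaabab  b
   12  abababaaaa$abaabbaaaab  b
   13  ababababaaaa$abaabbaaa  a
   14  abbaaaababababaaaa$aba  a
   15  baaaa$abaabbaaaabababa  a
   16  baaaababababaaaa$abaab  b
   17  baabbaaaababababaaaa$a  a
   18  babaaaa$abaabbaaaababa  a
   19  bababaaaa$abaabbaaaaba  a
   20  babababaaaa$abaabbaaaa  a
   21  bbaaaababababaaaa$abaa  a

aaaabbaabb$bbaaabaaaaa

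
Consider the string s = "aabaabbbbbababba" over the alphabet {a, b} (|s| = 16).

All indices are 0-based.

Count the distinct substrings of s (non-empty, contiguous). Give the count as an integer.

sorted suffixes:
  #0 SA[0]=15  'a'
  #1 SA[1]=0  'aabaabbbbbababba'
  #2 SA[2]=3  'aabbbbbababba'
  #3 SA[3]=1  'abaabbbbbababba'
  #4 SA[4]=10  'ababba'
  #5 SA[5]=12  'abba'
  #6 SA[6]=4  'abbbbbababba'
  #7 SA[7]=14  'ba'
  #8 SA[8]=2  'baabbbbbababba'
  #9 SA[9]=9  'bababba'
  #10 SA[10]=11  'babba'
  #11 SA[11]=13  'bba'
  #12 SA[12]=8  'bbababba'
  #13 SA[13]=7  'bbbababba'
  #14 SA[14]=6  'bbbbababba'
  #15 SA[15]=5  'bbbbbababba'

SA = [15, 0, 3, 1, 10, 12, 4, 14, 2, 9, 11, 13, 8, 7, 6, 5]
rank  pair      lcp
   1  s[15:],s[0:]  1  'a'
   2  s[0:],s[3:]  3  'aab'
   3  s[3:],s[1:]  1  'a'
   4  s[1:],s[10:]  3  'aba'
   5  s[10:],s[12:]  2  'ab'
   6  s[12:],s[4:]  3  'abb'
   7  s[4:],s[14:]  0  ''
   8  s[14:],s[2:]  2  'ba'
   9  s[2:],s[9:]  2  'ba'
  10  s[9:],s[11:]  3  'bab'
  11  s[11:],s[13:]  1  'b'
  12  s[13:],s[8:]  3  'bba'
  13  s[8:],s[7:]  2  'bb'
  14  s[7:],s[6:]  3  'bbb'
  15  s[6:],s[5:]  4  'bbbb'

n(n+1)/2 = 16·17/2 = 136
Σ LCP = 0 + 1 + 3 + 1 + 3 + 2 + 3 + 0 + 2 + 2 + 3 + 1 + 3 + 2 + 3 + 4 = 33
distinct = 136 − 33 = 103

103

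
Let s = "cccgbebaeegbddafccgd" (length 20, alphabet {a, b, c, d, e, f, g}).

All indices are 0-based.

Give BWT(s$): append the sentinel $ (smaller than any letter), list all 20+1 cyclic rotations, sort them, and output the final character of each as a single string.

rank  rotation               last
    0  $cccgbebaeegbddafccgd  d
    1  aeegbddafccgd$cccgbeb  b
    2  afccgd$cccgbebaeegbdd  d
    3  baeegbddafccgd$cccgbe  e
    4  bddafccgd$cccgbebaeeg  g
    5  bebaeegbddafccgd$cccg  g
    6  cccgbebaeegbddafccgd$  $
    7  ccgbebaeegbddafccgd$c  c
    8  ccgd$cccgbebaeegbddaf  f
    9  cgbebaeegbddafccgd$cc  c
   10  cgd$cccgbebaeegbddafc  c
   11  d$cccgbebaeegbddafccg  g
   12  dafccgd$cccgbebaeegbd  d
   13  ddafccgd$cccgbebaeegb  b
   14  ebaeegbddafccgd$cccgb  b
   15  eegbddafccgd$cccgbeba  a
   16  egbddafccgd$cccgbebae  e
   17  fccgd$cccgbebaeegbdda  a
   18  gbddafccgd$cccgbebaee  e
   19  gbebaeegbddafccgd$ccc  c
   20  gd$cccgbebaeegbddafcc  c

dbdegg$cfccgdbbaeaecc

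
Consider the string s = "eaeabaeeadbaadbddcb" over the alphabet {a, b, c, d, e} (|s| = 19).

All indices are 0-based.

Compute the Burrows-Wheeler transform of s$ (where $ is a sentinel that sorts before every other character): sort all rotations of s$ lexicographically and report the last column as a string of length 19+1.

rank  rotation              last
    0  $eaeabaeeadbaadbddcb  b
    1  aadbddcb$eaeabaeeadb  b
    2  abaeeadbaadbddcb$eae  e
    3  adbaadbddcb$eaeabaee  e
    4  adbddcb$eaeabaeeadba  a
    5  aeabaeeadbaadbddcb$e  e
    6  aeeadbaadbddcb$eaeab  b
    7  b$eaeabaeeadbaadbddc  c
    8  baadbddcb$eaeabaeead  d
    9  baeeadbaadbddcb$eaea  a
   10  bddcb$eaeabaeeadbaad  d
   11  cb$eaeabaeeadbaadbdd  d
   12  dbaadbddcb$eaeabaeea  a
   13  dbddcb$eaeabaeeadbaa  a
   14  dcb$eaeabaeeadbaadbd  d
   15  ddcb$eaeabaeeadbaadb  b
   16  eabaeeadbaadbddcb$ea  a
   17  eadbaadbddcb$eaeabae  e
   18  eaeabaeeadbaadbddcb$  $
   19  eeadbaadbddcb$eaeaba  a

bbeeaebcdaddaadbae$a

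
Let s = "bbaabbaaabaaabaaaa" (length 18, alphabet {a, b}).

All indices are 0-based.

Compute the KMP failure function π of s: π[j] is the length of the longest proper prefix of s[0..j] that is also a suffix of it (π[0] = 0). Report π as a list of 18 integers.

π[0] = 0
j=1 s[j]='b': π[1]=1 (border 'b')
j=2 s[j]='a': k: 1→0; π[2]=0 (border '')
j=3 s[j]='a': π[3]=0 (border '')
j=4 s[j]='b': π[4]=1 (border 'b')
j=5 s[j]='b': π[5]=2 (border 'bb')
j=6 s[j]='a': π[6]=3 (border 'bba')
j=7 s[j]='a': π[7]=4 (border 'bbaa')
j=8 s[j]='a': k: 4→0; π[8]=0 (border '')
j=9 s[j]='b': π[9]=1 (border 'b')
j=10 s[j]='a': k: 1→0; π[10]=0 (border '')
j=11 s[j]='a': π[11]=0 (border '')
j=12 s[j]='a': π[12]=0 (border '')
j=13 s[j]='b': π[13]=1 (border 'b')
j=14 s[j]='a': k: 1→0; π[14]=0 (border '')
j=15 s[j]='a': π[15]=0 (border '')
j=16 s[j]='a': π[16]=0 (border '')
j=17 s[j]='a': π[17]=0 (border '')

[0, 1, 0, 0, 1, 2, 3, 4, 0, 1, 0, 0, 0, 1, 0, 0, 0, 0]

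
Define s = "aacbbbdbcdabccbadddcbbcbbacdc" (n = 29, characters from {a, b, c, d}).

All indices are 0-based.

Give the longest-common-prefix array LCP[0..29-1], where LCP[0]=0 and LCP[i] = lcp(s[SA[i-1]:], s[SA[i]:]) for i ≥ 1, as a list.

[0, 1, 1, 2, 1, 0, 2, 1, 2, 2, 2, 1, 2, 2, 1, 0, 1, 2, 3, 3, 1, 1, 2, 0, 1, 1, 2, 1, 2]

rank→(start, suffix):
  0 → (0, 'aacbbbdbcdabccbadddcbbcbbacdc')
  1 → (10, 'abccbadddcbbcbbacdc')
  2 → (1, 'acbbbdbcdabccbadddcbbcbbacdc')
  3 → (25, 'acdc')
  4 → (15, 'adddcbbcbbacdc')
  5 → (24, 'bacdc')
  6 → (14, 'badddcbbcbbacdc')
  7 → (23, 'bbacdc')
  8 → (3, 'bbbdbcdabccbadddcbbcbbacdc')
  9 → (20, 'bbcbbacdc')
  10 → (4, 'bbdbcdabccbadddcbbcbbacdc')
  11 → (21, 'bcbbacdc')
  12 → (11, 'bccbadddcbbcbbacdc')
  13 → (7, 'bcdabccbadddcbbcbbacdc')
  14 → (5, 'bdbcdabccbadddcbbcbbacdc')
  15 → (28, 'c')
  16 → (13, 'cbadddcbbcbbacdc')
  17 → (22, 'cbbacdc')
  18 → (2, 'cbbbdbcdabccbadddcbbcbbacdc')
  19 → (19, 'cbbcbbacdc')
  20 → (12, 'ccbadddcbbcbbacdc')
  21 → (8, 'cdabccbadddcbbcbbacdc')
  22 → (26, 'cdc')
  23 → (9, 'dabccbadddcbbcbbacdc')
  24 → (6, 'dbcdabccbadddcbbcbbacdc')
  25 → (27, 'dc')
  26 → (18, 'dcbbcbbacdc')
  27 → (17, 'ddcbbcbbacdc')
  28 → (16, 'dddcbbcbbacdc')

SA = [0, 10, 1, 25, 15, 24, 14, 23, 3, 20, 4, 21, 11, 7, 5, 28, 13, 22, 2, 19, 12, 8, 26, 9, 6, 27, 18, 17, 16]
rank  pair      lcp
   1  s[0:],s[10:]  1  'a'
   2  s[10:],s[1:]  1  'a'
   3  s[1:],s[25:]  2  'ac'
   4  s[25:],s[15:]  1  'a'
   5  s[15:],s[24:]  0  ''
   6  s[24:],s[14:]  2  'ba'
   7  s[14:],s[23:]  1  'b'
   8  s[23:],s[3:]  2  'bb'
   9  s[3:],s[20:]  2  'bb'
  10  s[20:],s[4:]  2  'bb'
  11  s[4:],s[21:]  1  'b'
  12  s[21:],s[11:]  2  'bc'
  13  s[11:],s[7:]  2  'bc'
  14  s[7:],s[5:]  1  'b'
  15  s[5:],s[28:]  0  ''
  16  s[28:],s[13:]  1  'c'
  17  s[13:],s[22:]  2  'cb'
  18  s[22:],s[2:]  3  'cbb'
  19  s[2:],s[19:]  3  'cbb'
  20  s[19:],s[12:]  1  'c'
  21  s[12:],s[8:]  1  'c'
  22  s[8:],s[26:]  2  'cd'
  23  s[26:],s[9:]  0  ''
  24  s[9:],s[6:]  1  'd'
  25  s[6:],s[27:]  1  'd'
  26  s[27:],s[18:]  2  'dc'
  27  s[18:],s[17:]  1  'd'
  28  s[17:],s[16:]  2  'dd'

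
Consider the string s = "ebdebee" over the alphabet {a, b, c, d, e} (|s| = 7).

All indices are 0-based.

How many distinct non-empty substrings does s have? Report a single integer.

rank→(start, suffix):
  0 → (1, 'bdebee')
  1 → (4, 'bee')
  2 → (2, 'debee')
  3 → (6, 'e')
  4 → (0, 'ebdebee')
  5 → (3, 'ebee')
  6 → (5, 'ee')

SA = [1, 4, 2, 6, 0, 3, 5]
[i] adj suffixes → lcp
  [1] 1/4 → 1 ('b')
  [2] 4/2 → 0 ('')
  [3] 2/6 → 0 ('')
  [4] 6/0 → 1 ('e')
  [5] 0/3 → 2 ('eb')
  [6] 3/5 → 1 ('e')

n(n+1)/2 = 7·8/2 = 28
Σ LCP = 0 + 1 + 0 + 0 + 1 + 2 + 1 = 5
distinct = 28 − 5 = 23

23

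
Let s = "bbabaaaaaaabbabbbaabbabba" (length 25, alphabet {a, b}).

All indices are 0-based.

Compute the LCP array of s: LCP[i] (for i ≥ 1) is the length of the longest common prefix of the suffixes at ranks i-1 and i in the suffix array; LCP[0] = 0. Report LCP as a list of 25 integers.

[0, 1, 6, 5, 4, 3, 2, 7, 1, 2, 4, 6, 3, 0, 2, 3, 2, 3, 4, 1, 3, 3, 4, 5, 2]

rank | idx | suffix
   0 |  24 | a
   1 |   4 | aaaaaaabbabbbaabbabba
   2 |   5 | aaaaaabbabbbaabbabba
   3 |   6 | aaaaabbabbbaabbabba
   4 |   7 | aaaabbabbbaabbabba
   5 |   8 | aaabbabbbaabbabba
   6 |  17 | aabbabba
   7 |   9 | aabbabbbaabbabba
   8 |   2 | abaaaaaaabbabbbaabbabba
   9 |  21 | abba
  10 |  18 | abbabba
  11 |  10 | abbabbbaabbabba
  12 |  13 | abbbaabbabba
  13 |  23 | ba
  14 |   3 | baaaaaaabbabbbaabbabba
  15 |  16 | baabbabba
  16 |   1 | babaaaaaaabbabbbaabbabba
  17 |  20 | babba
  18 |  12 | babbbaabbabba
  19 |  22 | bba
  20 |  15 | bbaabbabba
  21 |   0 | bbabaaaaaaabbabbbaabbabba
  22 |  19 | bbabba
  23 |  11 | bbabbbaabbabba
  24 |  14 | bbbaabbabba

SA = [24, 4, 5, 6, 7, 8, 17, 9, 2, 21, 18, 10, 13, 23, 3, 16, 1, 20, 12, 22, 15, 0, 19, 11, 14]
[i] adj suffixes → lcp
  [1] 24/4 → 1 ('a')
  [2] 4/5 → 6 ('aaaaaa')
  [3] 5/6 → 5 ('aaaaa')
  [4] 6/7 → 4 ('aaaa')
  [5] 7/8 → 3 ('aaa')
  [6] 8/17 → 2 ('aa')
  [7] 17/9 → 7 ('aabbabb')
  [8] 9/2 → 1 ('a')
  [9] 2/21 → 2 ('ab')
  [10] 21/18 → 4 ('abba')
  [11] 18/10 → 6 ('abbabb')
  [12] 10/13 → 3 ('abb')
  [13] 13/23 → 0 ('')
  [14] 23/3 → 2 ('ba')
  [15] 3/16 → 3 ('baa')
  [16] 16/1 → 2 ('ba')
  [17] 1/20 → 3 ('bab')
  [18] 20/12 → 4 ('babb')
  [19] 12/22 → 1 ('b')
  [20] 22/15 → 3 ('bba')
  [21] 15/0 → 3 ('bba')
  [22] 0/19 → 4 ('bbab')
  [23] 19/11 → 5 ('bbabb')
  [24] 11/14 → 2 ('bb')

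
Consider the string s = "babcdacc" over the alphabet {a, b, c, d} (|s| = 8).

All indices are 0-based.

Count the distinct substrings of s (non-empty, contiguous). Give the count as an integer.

rank→(start, suffix):
  0 → (1, 'abcdacc')
  1 → (5, 'acc')
  2 → (0, 'babcdacc')
  3 → (2, 'bcdacc')
  4 → (7, 'c')
  5 → (6, 'cc')
  6 → (3, 'cdacc')
  7 → (4, 'dacc')

SA = [1, 5, 0, 2, 7, 6, 3, 4]
i: (SA[i-1],SA[i]) lcp shared
  1: (1,5) 1 'a'
  2: (5,0) 0 ''
  3: (0,2) 1 'b'
  4: (2,7) 0 ''
  5: (7,6) 1 'c'
  6: (6,3) 1 'c'
  7: (3,4) 0 ''

n(n+1)/2 = 8·9/2 = 36
Σ LCP = 0 + 1 + 0 + 1 + 0 + 1 + 1 + 0 = 4
distinct = 36 − 4 = 32

32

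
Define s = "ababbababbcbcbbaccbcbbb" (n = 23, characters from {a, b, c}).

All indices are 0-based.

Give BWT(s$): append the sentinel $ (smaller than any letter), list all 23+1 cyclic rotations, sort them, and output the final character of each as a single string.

b$bbbbbbaabbaccaccbbbbca

rank  rotation                  last
    0  $ababbababbcbcbbaccbcbbb  b
    1  ababbababbcbcbbaccbcbbb$  $
    2  ababbcbcbbaccbcbbb$ababb  b
    3  abbababbcbcbbaccbcbbb$ab  b
    4  abbcbcbbaccbcbbb$ababbab  b
    5  accbcbbb$ababbababbcbcbb  b
    6  b$ababbababbcbcbbaccbcbb  b
    7  bababbcbcbbaccbcbbb$abab  b
    8  babbababbcbcbbaccbcbbb$a  a
    9  babbcbcbbaccbcbbb$ababba  a
   10  baccbcbbb$ababbababbcbcb  b
   11  bb$ababbababbcbcbbaccbcb  b
   12  bbababbcbcbbaccbcbbb$aba  a
   13  bbaccbcbbb$ababbababbcbc  c
   14  bbb$ababbababbcbcbbaccbc  c
   15  bbcbcbbaccbcbbb$ababbaba  a
   16  bcbbaccbcbbb$ababbababbc  c
   17  bcbbb$ababbababbcbcbbacc  c
   18  bcbcbbaccbcbbb$ababbabab  b
   19  cbbaccbcbbb$ababbababbcb  b
   20  cbbb$ababbababbcbcbbaccb  b
   21  cbcbbaccbcbbb$ababbababb  b
   22  cbcbbb$ababbababbcbcbbac  c
   23  ccbcbbb$ababbababbcbcbba  a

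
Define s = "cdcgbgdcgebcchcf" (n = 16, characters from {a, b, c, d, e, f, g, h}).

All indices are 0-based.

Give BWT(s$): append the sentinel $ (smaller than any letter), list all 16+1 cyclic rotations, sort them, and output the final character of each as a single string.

fegb$hddccggccbcc

rank  rotation           last
    0  $cdcgbgdcgebcchcf  f
    1  bcchcf$cdcgbgdcge  e
    2  bgdcgebcchcf$cdcg  g
    3  cchcf$cdcgbgdcgeb  b
    4  cdcgbgdcgebcchcf$  $
    5  cf$cdcgbgdcgebcch  h
    6  cgbgdcgebcchcf$cd  d
    7  cgebcchcf$cdcgbgd  d
    8  chcf$cdcgbgdcgebc  c
    9  dcgbgdcgebcchcf$c  c
   10  dcgebcchcf$cdcgbg  g
   11  ebcchcf$cdcgbgdcg  g
   12  f$cdcgbgdcgebcchc  c
   13  gbgdcgebcchcf$cdc  c
   14  gdcgebcchcf$cdcgb  b
   15  gebcchcf$cdcgbgdc  c
   16  hcf$cdcgbgdcgebcc  c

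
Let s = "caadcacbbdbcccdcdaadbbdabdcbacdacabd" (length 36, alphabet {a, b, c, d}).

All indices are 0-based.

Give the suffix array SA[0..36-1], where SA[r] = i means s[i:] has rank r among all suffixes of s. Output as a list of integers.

rank→(start, suffix):
  0 → (17, 'aadbbdabdcbacdacabd')
  1 → (1, 'aadcacbbdbcccdcdaadbbdabdcbacdacabd')
  2 → (33, 'abd')
  3 → (23, 'abdcbacdacabd')
  4 → (31, 'acabd')
  5 → (5, 'acbbdbcccdcdaadbbdabdcbacdacabd')
  6 → (28, 'acdacabd')
  7 → (18, 'adbbdabdcbacdacabd')
  8 → (2, 'adcacbbdbcccdcdaadbbdabdcbacdacabd')
  9 → (27, 'bacdacabd')
  10 → (20, 'bbdabdcbacdacabd')
  11 → (7, 'bbdbcccdcdaadbbdabdcbacdacabd')
  12 → (10, 'bcccdcdaadbbdabdcbacdacabd')
  13 → (34, 'bd')
  14 → (21, 'bdabdcbacdacabd')
  15 → (8, 'bdbcccdcdaadbbdabdcbacdacabd')
  16 → (24, 'bdcbacdacabd')
  17 → (0, 'caadcacbbdbcccdcdaadbbdabdcbacdacabd')
  18 → (32, 'cabd')
  19 → (4, 'cacbbdbcccdcdaadbbdabdcbacdacabd')
  20 → (26, 'cbacdacabd')
  21 → (6, 'cbbdbcccdcdaadbbdabdcbacdacabd')
  22 → (11, 'cccdcdaadbbdabdcbacdacabd')
  23 → (12, 'ccdcdaadbbdabdcbacdacabd')
  24 → (15, 'cdaadbbdabdcbacdacabd')
  25 → (29, 'cdacabd')
  26 → (13, 'cdcdaadbbdabdcbacdacabd')
  27 → (35, 'd')
  28 → (16, 'daadbbdabdcbacdacabd')
  29 → (22, 'dabdcbacdacabd')
  30 → (30, 'dacabd')
  31 → (19, 'dbbdabdcbacdacabd')
  32 → (9, 'dbcccdcdaadbbdabdcbacdacabd')
  33 → (3, 'dcacbbdbcccdcdaadbbdabdcbacdacabd')
  34 → (25, 'dcbacdacabd')
  35 → (14, 'dcdaadbbdabdcbacdacabd')

[17, 1, 33, 23, 31, 5, 28, 18, 2, 27, 20, 7, 10, 34, 21, 8, 24, 0, 32, 4, 26, 6, 11, 12, 15, 29, 13, 35, 16, 22, 30, 19, 9, 3, 25, 14]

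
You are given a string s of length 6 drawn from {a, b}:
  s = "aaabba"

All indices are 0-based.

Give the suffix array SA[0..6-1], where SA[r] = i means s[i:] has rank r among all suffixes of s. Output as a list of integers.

rank | idx | suffix
   0 |   5 | a
   1 |   0 | aaabba
   2 |   1 | aabba
   3 |   2 | abba
   4 |   4 | ba
   5 |   3 | bba

[5, 0, 1, 2, 4, 3]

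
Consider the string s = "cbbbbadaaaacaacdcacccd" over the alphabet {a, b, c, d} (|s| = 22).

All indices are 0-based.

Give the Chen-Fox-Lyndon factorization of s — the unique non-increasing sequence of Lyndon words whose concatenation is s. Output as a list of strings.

emit factor 1: 'c' (i=0, period=1)
emit factor 2: 'b' (i=1, period=1)
emit factor 3: 'b' (i=2, period=1)
emit factor 4: 'b' (i=3, period=1)
emit factor 5: 'b' (i=4, period=1)
emit factor 6: 'ad' (i=5, period=2)
emit factor 7: 'aaaacaacdcacccd' (i=7, period=15)

["c", "b", "b", "b", "b", "ad", "aaaacaacdcacccd"]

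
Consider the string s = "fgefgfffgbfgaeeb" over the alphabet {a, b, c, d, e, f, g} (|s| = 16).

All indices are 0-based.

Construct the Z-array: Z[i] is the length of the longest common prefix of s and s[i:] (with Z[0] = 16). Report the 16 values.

[16, 0, 0, 2, 0, 1, 1, 2, 0, 0, 2, 0, 0, 0, 0, 0]

Z[0]=16
i=1: fresh scan; Z[1]=0
i=2: fresh scan; Z[2]=0
i=3: fresh scan; Z[3]=2 grow→box=[3,5)
i=4: min(r-i=1, Z[1]=0)=0; Z[4]=0
i=5: fresh scan; Z[5]=1 grow→box=[5,6)
i=6: fresh scan; Z[6]=1 grow→box=[6,7)
i=7: fresh scan; Z[7]=2 grow→box=[7,9)
i=8: min(r-i=1, Z[1]=0)=0; Z[8]=0
i=9: fresh scan; Z[9]=0
i=10: fresh scan; Z[10]=2 grow→box=[10,12)
i=11: min(r-i=1, Z[1]=0)=0; Z[11]=0
i=12: fresh scan; Z[12]=0
i=13: fresh scan; Z[13]=0
i=14: fresh scan; Z[14]=0
i=15: fresh scan; Z[15]=0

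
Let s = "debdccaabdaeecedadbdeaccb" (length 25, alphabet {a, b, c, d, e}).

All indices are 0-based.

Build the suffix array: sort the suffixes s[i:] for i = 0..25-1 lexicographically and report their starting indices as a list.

[6, 7, 21, 16, 10, 24, 8, 2, 18, 5, 23, 4, 22, 13, 15, 9, 17, 3, 19, 0, 20, 1, 12, 14, 11]

rank | idx | suffix
   0 |   6 | aabdaeecedadbdeaccb
   1 |   7 | abdaeecedadbdeaccb
   2 |  21 | accb
   3 |  16 | adbdeaccb
   4 |  10 | aeecedadbdeaccb
   5 |  24 | b
   6 |   8 | bdaeecedadbdeaccb
   7 |   2 | bdccaabdaeecedadbdeaccb
   8 |  18 | bdeaccb
   9 |   5 | caabdaeecedadbdeaccb
  10 |  23 | cb
  11 |   4 | ccaabdaeecedadbdeaccb
  12 |  22 | ccb
  13 |  13 | cedadbdeaccb
  14 |  15 | dadbdeaccb
  15 |   9 | daeecedadbdeaccb
  16 |  17 | dbdeaccb
  17 |   3 | dccaabdaeecedadbdeaccb
  18 |  19 | deaccb
  19 |   0 | debdccaabdaeecedadbdeaccb
  20 |  20 | eaccb
  21 |   1 | ebdccaabdaeecedadbdeaccb
  22 |  12 | ecedadbdeaccb
  23 |  14 | edadbdeaccb
  24 |  11 | eecedadbdeaccb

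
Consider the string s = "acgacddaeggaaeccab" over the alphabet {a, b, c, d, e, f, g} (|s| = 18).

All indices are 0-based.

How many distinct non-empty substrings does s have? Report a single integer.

rank | idx | suffix
   0 |  11 | aaeccab
   1 |  16 | ab
   2 |   3 | acddaeggaaeccab
   3 |   0 | acgacddaeggaaeccab
   4 |  12 | aeccab
   5 |   7 | aeggaaeccab
   6 |  17 | b
   7 |  15 | cab
   8 |  14 | ccab
   9 |   4 | cddaeggaaeccab
  10 |   1 | cgacddaeggaaeccab
  11 |   6 | daeggaaeccab
  12 |   5 | ddaeggaaeccab
  13 |  13 | eccab
  14 |   8 | eggaaeccab
  15 |  10 | gaaeccab
  16 |   2 | gacddaeggaaeccab
  17 |   9 | ggaaeccab

SA = [11, 16, 3, 0, 12, 7, 17, 15, 14, 4, 1, 6, 5, 13, 8, 10, 2, 9]
i: (SA[i-1],SA[i]) lcp shared
  1: (11,16) 1 'a'
  2: (16,3) 1 'a'
  3: (3,0) 2 'ac'
  4: (0,12) 1 'a'
  5: (12,7) 2 'ae'
  6: (7,17) 0 ''
  7: (17,15) 0 ''
  8: (15,14) 1 'c'
  9: (14,4) 1 'c'
  10: (4,1) 1 'c'
  11: (1,6) 0 ''
  12: (6,5) 1 'd'
  13: (5,13) 0 ''
  14: (13,8) 1 'e'
  15: (8,10) 0 ''
  16: (10,2) 2 'ga'
  17: (2,9) 1 'g'

n(n+1)/2 = 18·19/2 = 171
Σ LCP = 0 + 1 + 1 + 2 + 1 + 2 + 0 + 0 + 1 + 1 + 1 + 0 + 1 + 0 + 1 + 0 + 2 + 1 = 15
distinct = 171 − 15 = 156

156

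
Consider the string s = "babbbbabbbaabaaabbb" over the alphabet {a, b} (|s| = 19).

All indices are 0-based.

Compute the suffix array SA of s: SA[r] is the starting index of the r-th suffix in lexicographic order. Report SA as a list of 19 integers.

[13, 10, 14, 11, 15, 6, 1, 18, 12, 9, 5, 0, 17, 8, 4, 16, 7, 3, 2]

rank | idx | suffix
   0 |  13 | aaabbb
   1 |  10 | aabaaabbb
   2 |  14 | aabbb
   3 |  11 | abaaabbb
   4 |  15 | abbb
   5 |   6 | abbbaabaaabbb
   6 |   1 | abbbbabbbaabaaabbb
   7 |  18 | b
   8 |  12 | baaabbb
   9 |   9 | baabaaabbb
  10 |   5 | babbbaabaaabbb
  11 |   0 | babbbbabbbaabaaabbb
  12 |  17 | bb
  13 |   8 | bbaabaaabbb
  14 |   4 | bbabbbaabaaabbb
  15 |  16 | bbb
  16 |   7 | bbbaabaaabbb
  17 |   3 | bbbabbbaabaaabbb
  18 |   2 | bbbbabbbaabaaabbb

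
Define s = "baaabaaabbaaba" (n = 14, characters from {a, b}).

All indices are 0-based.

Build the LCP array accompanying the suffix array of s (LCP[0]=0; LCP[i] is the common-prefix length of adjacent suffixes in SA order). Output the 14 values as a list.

[0, 1, 4, 2, 4, 3, 1, 3, 2, 0, 2, 5, 3, 1]

rank | idx | suffix
   0 |  13 | a
   1 |   1 | aaabaaabbaaba
   2 |   5 | aaabbaaba
   3 |  10 | aaba
   4 |   2 | aabaaabbaaba
   5 |   6 | aabbaaba
   6 |  11 | aba
   7 |   3 | abaaabbaaba
   8 |   7 | abbaaba
   9 |  12 | ba
  10 |   0 | baaabaaabbaaba
  11 |   4 | baaabbaaba
  12 |   9 | baaba
  13 |   8 | bbaaba

SA = [13, 1, 5, 10, 2, 6, 11, 3, 7, 12, 0, 4, 9, 8]
[i] adj suffixes → lcp
  [1] 13/1 → 1 ('a')
  [2] 1/5 → 4 ('aaab')
  [3] 5/10 → 2 ('aa')
  [4] 10/2 → 4 ('aaba')
  [5] 2/6 → 3 ('aab')
  [6] 6/11 → 1 ('a')
  [7] 11/3 → 3 ('aba')
  [8] 3/7 → 2 ('ab')
  [9] 7/12 → 0 ('')
  [10] 12/0 → 2 ('ba')
  [11] 0/4 → 5 ('baaab')
  [12] 4/9 → 3 ('baa')
  [13] 9/8 → 1 ('b')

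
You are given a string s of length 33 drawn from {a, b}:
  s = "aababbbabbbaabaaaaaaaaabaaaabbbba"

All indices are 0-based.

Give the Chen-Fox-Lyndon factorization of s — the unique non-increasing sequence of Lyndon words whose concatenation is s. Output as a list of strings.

["aababbbabbb", "aab", "aaaaaaaaabaaaabbbb", "a"]

emit factor 1: 'aababbbabbb' (i=0, period=11)
emit factor 2: 'aab' (i=11, period=3)
emit factor 3: 'aaaaaaaaabaaaabbbb' (i=14, period=18)
emit factor 4: 'a' (i=32, period=1)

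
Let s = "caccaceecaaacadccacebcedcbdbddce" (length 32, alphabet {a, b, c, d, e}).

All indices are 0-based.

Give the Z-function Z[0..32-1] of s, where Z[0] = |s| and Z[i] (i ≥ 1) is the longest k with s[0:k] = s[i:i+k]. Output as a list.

Z[0]=32
i=1: i≥r, start 0; Z[1]=0
i=2: i≥r, start 0; Z[2]=1 grow→box=[2,3)
i=3: i≥r, start 0; Z[3]=3 grow→box=[3,6)
i=4: min(r-i=2, Z[1]=0)=0; Z[4]=0
i=5: min(r-i=1, Z[2]=1)=1; Z[5]=1
i=6: i≥r, start 0; Z[6]=0
i=7: i≥r, start 0; Z[7]=0
i=8: i≥r, start 0; Z[8]=2 grow→box=[8,10)
i=9: min(r-i=1, Z[1]=0)=0; Z[9]=0
i=10: i≥r, start 0; Z[10]=0
i=11: i≥r, start 0; Z[11]=0
i=12: i≥r, start 0; Z[12]=2 grow→box=[12,14)
i=13: min(r-i=1, Z[1]=0)=0; Z[13]=0
i=14: i≥r, start 0; Z[14]=0
i=15: i≥r, start 0; Z[15]=1 grow→box=[15,16)
i=16: i≥r, start 0; Z[16]=3 grow→box=[16,19)
i=17: min(r-i=2, Z[1]=0)=0; Z[17]=0
i=18: min(r-i=1, Z[2]=1)=1; Z[18]=1
i=19: i≥r, start 0; Z[19]=0
i=20: i≥r, start 0; Z[20]=0
i=21: i≥r, start 0; Z[21]=1 grow→box=[21,22)
i=22: i≥r, start 0; Z[22]=0
i=23: i≥r, start 0; Z[23]=0
i=24: i≥r, start 0; Z[24]=1 grow→box=[24,25)
i=25: i≥r, start 0; Z[25]=0
i=26: i≥r, start 0; Z[26]=0
i=27: i≥r, start 0; Z[27]=0
i=28: i≥r, start 0; Z[28]=0
i=29: i≥r, start 0; Z[29]=0
i=30: i≥r, start 0; Z[30]=1 grow→box=[30,31)
i=31: i≥r, start 0; Z[31]=0

[32, 0, 1, 3, 0, 1, 0, 0, 2, 0, 0, 0, 2, 0, 0, 1, 3, 0, 1, 0, 0, 1, 0, 0, 1, 0, 0, 0, 0, 0, 1, 0]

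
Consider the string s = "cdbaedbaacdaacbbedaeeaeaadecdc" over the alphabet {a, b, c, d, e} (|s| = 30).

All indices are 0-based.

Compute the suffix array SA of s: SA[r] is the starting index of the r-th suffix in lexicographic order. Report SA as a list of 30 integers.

[11, 7, 23, 12, 8, 24, 21, 3, 18, 6, 2, 14, 15, 29, 13, 9, 0, 27, 10, 17, 5, 1, 28, 25, 22, 20, 26, 16, 4, 19]

rank→(start, suffix):
  0 → (11, 'aacbbedaeeaeaadecdc')
  1 → (7, 'aacdaacbbedaeeaeaadecdc')
  2 → (23, 'aadecdc')
  3 → (12, 'acbbedaeeaeaadecdc')
  4 → (8, 'acdaacbbedaeeaeaadecdc')
  5 → (24, 'adecdc')
  6 → (21, 'aeaadecdc')
  7 → (3, 'aedbaacdaacbbedaeeaeaadecdc')
  8 → (18, 'aeeaeaadecdc')
  9 → (6, 'baacdaacbbedaeeaeaadecdc')
  10 → (2, 'baedbaacdaacbbedaeeaeaadecdc')
  11 → (14, 'bbedaeeaeaadecdc')
  12 → (15, 'bedaeeaeaadecdc')
  13 → (29, 'c')
  14 → (13, 'cbbedaeeaeaadecdc')
  15 → (9, 'cdaacbbedaeeaeaadecdc')
  16 → (0, 'cdbaedbaacdaacbbedaeeaeaadecdc')
  17 → (27, 'cdc')
  18 → (10, 'daacbbedaeeaeaadecdc')
  19 → (17, 'daeeaeaadecdc')
  20 → (5, 'dbaacdaacbbedaeeaeaadecdc')
  21 → (1, 'dbaedbaacdaacbbedaeeaeaadecdc')
  22 → (28, 'dc')
  23 → (25, 'decdc')
  24 → (22, 'eaadecdc')
  25 → (20, 'eaeaadecdc')
  26 → (26, 'ecdc')
  27 → (16, 'edaeeaeaadecdc')
  28 → (4, 'edbaacdaacbbedaeeaeaadecdc')
  29 → (19, 'eeaeaadecdc')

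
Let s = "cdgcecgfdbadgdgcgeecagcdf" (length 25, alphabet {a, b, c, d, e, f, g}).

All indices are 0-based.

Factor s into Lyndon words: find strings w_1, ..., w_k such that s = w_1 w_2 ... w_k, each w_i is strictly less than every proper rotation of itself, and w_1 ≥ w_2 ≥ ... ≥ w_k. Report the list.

emit factor 1: 'cdgcecgfd' (i=0, period=9)
emit factor 2: 'b' (i=9, period=1)
emit factor 3: 'adgdgcgeecagcdf' (i=10, period=15)

["cdgcecgfd", "b", "adgdgcgeecagcdf"]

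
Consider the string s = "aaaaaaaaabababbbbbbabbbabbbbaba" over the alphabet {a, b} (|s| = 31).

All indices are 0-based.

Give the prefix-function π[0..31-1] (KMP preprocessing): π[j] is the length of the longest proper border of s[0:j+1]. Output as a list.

[0, 1, 2, 3, 4, 5, 6, 7, 8, 0, 1, 0, 1, 0, 0, 0, 0, 0, 0, 1, 0, 0, 0, 1, 0, 0, 0, 0, 1, 0, 1]

π[0] = 0
j=1 s[j]='a': π[1]=1 (border 'a')
j=2 s[j]='a': π[2]=2 (border 'aa')
j=3 s[j]='a': π[3]=3 (border 'aaa')
j=4 s[j]='a': π[4]=4 (border 'aaaa')
j=5 s[j]='a': π[5]=5 (border 'aaaaa')
j=6 s[j]='a': π[6]=6 (border 'aaaaaa')
j=7 s[j]='a': π[7]=7 (border 'aaaaaaa')
j=8 s[j]='a': π[8]=8 (border 'aaaaaaaa')
j=9 s[j]='b': k: 8→7→6→5→4→3→2→1→0; π[9]=0 (border '')
j=10 s[j]='a': π[10]=1 (border 'a')
j=11 s[j]='b': k: 1→0; π[11]=0 (border '')
j=12 s[j]='a': π[12]=1 (border 'a')
j=13 s[j]='b': k: 1→0; π[13]=0 (border '')
j=14 s[j]='b': π[14]=0 (border '')
j=15 s[j]='b': π[15]=0 (border '')
j=16 s[j]='b': π[16]=0 (border '')
j=17 s[j]='b': π[17]=0 (border '')
j=18 s[j]='b': π[18]=0 (border '')
j=19 s[j]='a': π[19]=1 (border 'a')
j=20 s[j]='b': k: 1→0; π[20]=0 (border '')
j=21 s[j]='b': π[21]=0 (border '')
j=22 s[j]='b': π[22]=0 (border '')
j=23 s[j]='a': π[23]=1 (border 'a')
j=24 s[j]='b': k: 1→0; π[24]=0 (border '')
j=25 s[j]='b': π[25]=0 (border '')
j=26 s[j]='b': π[26]=0 (border '')
j=27 s[j]='b': π[27]=0 (border '')
j=28 s[j]='a': π[28]=1 (border 'a')
j=29 s[j]='b': k: 1→0; π[29]=0 (border '')
j=30 s[j]='a': π[30]=1 (border 'a')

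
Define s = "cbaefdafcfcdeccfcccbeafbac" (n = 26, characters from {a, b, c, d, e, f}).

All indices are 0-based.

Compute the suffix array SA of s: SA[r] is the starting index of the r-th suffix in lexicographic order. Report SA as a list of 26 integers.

sorted suffixes:
  #0 SA[0]=24  'ac'
  #1 SA[1]=2  'aefdafcfcdeccfcccbeafbac'
  #2 SA[2]=21  'afbac'
  #3 SA[3]=6  'afcfcdeccfcccbeafbac'
  #4 SA[4]=23  'bac'
  #5 SA[5]=1  'baefdafcfcdeccfcccbeafbac'
  #6 SA[6]=19  'beafbac'
  #7 SA[7]=25  'c'
  #8 SA[8]=0  'cbaefdafcfcdeccfcccbeafbac'
  #9 SA[9]=18  'cbeafbac'
  #10 SA[10]=17  'ccbeafbac'
  #11 SA[11]=16  'cccbeafbac'
  #12 SA[12]=13  'ccfcccbeafbac'
  #13 SA[13]=10  'cdeccfcccbeafbac'
  #14 SA[14]=14  'cfcccbeafbac'
  #15 SA[15]=8  'cfcdeccfcccbeafbac'
  #16 SA[16]=5  'dafcfcdeccfcccbeafbac'
  #17 SA[17]=11  'deccfcccbeafbac'
  #18 SA[18]=20  'eafbac'
  #19 SA[19]=12  'eccfcccbeafbac'
  #20 SA[20]=3  'efdafcfcdeccfcccbeafbac'
  #21 SA[21]=22  'fbac'
  #22 SA[22]=15  'fcccbeafbac'
  #23 SA[23]=9  'fcdeccfcccbeafbac'
  #24 SA[24]=7  'fcfcdeccfcccbeafbac'
  #25 SA[25]=4  'fdafcfcdeccfcccbeafbac'

[24, 2, 21, 6, 23, 1, 19, 25, 0, 18, 17, 16, 13, 10, 14, 8, 5, 11, 20, 12, 3, 22, 15, 9, 7, 4]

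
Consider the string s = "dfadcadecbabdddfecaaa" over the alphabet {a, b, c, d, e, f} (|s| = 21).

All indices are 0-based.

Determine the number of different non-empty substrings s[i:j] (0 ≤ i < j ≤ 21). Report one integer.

sorted suffixes:
  #0 SA[0]=20  'a'
  #1 SA[1]=19  'aa'
  #2 SA[2]=18  'aaa'
  #3 SA[3]=10  'abdddfecaaa'
  #4 SA[4]=2  'adcadecbabdddfecaaa'
  #5 SA[5]=5  'adecbabdddfecaaa'
  #6 SA[6]=9  'babdddfecaaa'
  #7 SA[7]=11  'bdddfecaaa'
  #8 SA[8]=17  'caaa'
  #9 SA[9]=4  'cadecbabdddfecaaa'
  #10 SA[10]=8  'cbabdddfecaaa'
  #11 SA[11]=3  'dcadecbabdddfecaaa'
  #12 SA[12]=12  'dddfecaaa'
  #13 SA[13]=13  'ddfecaaa'
  #14 SA[14]=6  'decbabdddfecaaa'
  #15 SA[15]=0  'dfadcadecbabdddfecaaa'
  #16 SA[16]=14  'dfecaaa'
  #17 SA[17]=16  'ecaaa'
  #18 SA[18]=7  'ecbabdddfecaaa'
  #19 SA[19]=1  'fadcadecbabdddfecaaa'
  #20 SA[20]=15  'fecaaa'

SA = [20, 19, 18, 10, 2, 5, 9, 11, 17, 4, 8, 3, 12, 13, 6, 0, 14, 16, 7, 1, 15]
rank  pair      lcp
   1  s[20:],s[19:]  1  'a'
   2  s[19:],s[18:]  2  'aa'
   3  s[18:],s[10:]  1  'a'
   4  s[10:],s[2:]  1  'a'
   5  s[2:],s[5:]  2  'ad'
   6  s[5:],s[9:]  0  ''
   7  s[9:],s[11:]  1  'b'
   8  s[11:],s[17:]  0  ''
   9  s[17:],s[4:]  2  'ca'
  10  s[4:],s[8:]  1  'c'
  11  s[8:],s[3:]  0  ''
  12  s[3:],s[12:]  1  'd'
  13  s[12:],s[13:]  2  'dd'
  14  s[13:],s[6:]  1  'd'
  15  s[6:],s[0:]  1  'd'
  16  s[0:],s[14:]  2  'df'
  17  s[14:],s[16:]  0  ''
  18  s[16:],s[7:]  2  'ec'
  19  s[7:],s[1:]  0  ''
  20  s[1:],s[15:]  1  'f'

n(n+1)/2 = 21·22/2 = 231
Σ LCP = 0 + 1 + 2 + 1 + 1 + 2 + 0 + 1 + 0 + 2 + 1 + 0 + 1 + 2 + 1 + 1 + 2 + 0 + 2 + 0 + 1 = 21
distinct = 231 − 21 = 210

210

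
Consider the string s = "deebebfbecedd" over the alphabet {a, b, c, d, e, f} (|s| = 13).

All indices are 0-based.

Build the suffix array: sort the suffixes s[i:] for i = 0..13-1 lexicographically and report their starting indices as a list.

[3, 7, 5, 9, 12, 11, 0, 2, 4, 8, 10, 1, 6]

rank | idx | suffix
   0 |   3 | bebfbecedd
   1 |   7 | becedd
   2 |   5 | bfbecedd
   3 |   9 | cedd
   4 |  12 | d
   5 |  11 | dd
   6 |   0 | deebebfbecedd
   7 |   2 | ebebfbecedd
   8 |   4 | ebfbecedd
   9 |   8 | ecedd
  10 |  10 | edd
  11 |   1 | eebebfbecedd
  12 |   6 | fbecedd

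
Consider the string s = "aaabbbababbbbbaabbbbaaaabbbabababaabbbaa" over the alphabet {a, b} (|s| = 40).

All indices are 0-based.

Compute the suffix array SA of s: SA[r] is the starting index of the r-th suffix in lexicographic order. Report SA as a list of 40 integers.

[39, 38, 20, 21, 0, 33, 22, 1, 14, 31, 29, 27, 6, 34, 23, 2, 15, 8, 37, 19, 32, 13, 30, 28, 26, 5, 7, 36, 18, 12, 25, 4, 35, 17, 11, 24, 3, 16, 10, 9]

rank | idx | suffix
   0 |  39 | a
   1 |  38 | aa
   2 |  20 | aaaabbbabababaabbbaa
   3 |  21 | aaabbbabababaabbbaa
   4 |   0 | aaabbbababbbbbaabbbbaaaabbbabababaabbbaa
   5 |  33 | aabbbaa
   6 |  22 | aabbbabababaabbbaa
   7 |   1 | aabbbababbbbbaabbbbaaaabbbabababaabbbaa
   8 |  14 | aabbbbaaaabbbabababaabbbaa
   9 |  31 | abaabbbaa
  10 |  29 | ababaabbbaa
  11 |  27 | abababaabbbaa
  12 |   6 | ababbbbbaabbbbaaaabbbabababaabbbaa
  13 |  34 | abbbaa
  14 |  23 | abbbabababaabbbaa
  15 |   2 | abbbababbbbbaabbbbaaaabbbabababaabbbaa
  16 |  15 | abbbbaaaabbbabababaabbbaa
  17 |   8 | abbbbbaabbbbaaaabbbabababaabbbaa
  18 |  37 | baa
  19 |  19 | baaaabbbabababaabbbaa
  20 |  32 | baabbbaa
  21 |  13 | baabbbbaaaabbbabababaabbbaa
  22 |  30 | babaabbbaa
  23 |  28 | bababaabbbaa
  24 |  26 | babababaabbbaa
  25 |   5 | bababbbbbaabbbbaaaabbbabababaabbbaa
  26 |   7 | babbbbbaabbbbaaaabbbabababaabbbaa
  27 |  36 | bbaa
  28 |  18 | bbaaaabbbabababaabbbaa
  29 |  12 | bbaabbbbaaaabbbabababaabbbaa
  30 |  25 | bbabababaabbbaa
  31 |   4 | bbababbbbbaabbbbaaaabbbabababaabbbaa
  32 |  35 | bbbaa
  33 |  17 | bbbaaaabbbabababaabbbaa
  34 |  11 | bbbaabbbbaaaabbbabababaabbbaa
  35 |  24 | bbbabababaabbbaa
  36 |   3 | bbbababbbbbaabbbbaaaabbbabababaabbbaa
  37 |  16 | bbbbaaaabbbabababaabbbaa
  38 |  10 | bbbbaabbbbaaaabbbabababaabbbaa
  39 |   9 | bbbbbaabbbbaaaabbbabababaabbbaa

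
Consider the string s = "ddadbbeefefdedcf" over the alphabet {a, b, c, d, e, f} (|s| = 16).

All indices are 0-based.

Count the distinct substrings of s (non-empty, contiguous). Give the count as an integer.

125

rank→(start, suffix):
  0 → (2, 'adbbeefefdedcf')
  1 → (4, 'bbeefefdedcf')
  2 → (5, 'beefefdedcf')
  3 → (14, 'cf')
  4 → (1, 'dadbbeefefdedcf')
  5 → (3, 'dbbeefefdedcf')
  6 → (13, 'dcf')
  7 → (0, 'ddadbbeefefdedcf')
  8 → (11, 'dedcf')
  9 → (12, 'edcf')
  10 → (6, 'eefefdedcf')
  11 → (9, 'efdedcf')
  12 → (7, 'efefdedcf')
  13 → (15, 'f')
  14 → (10, 'fdedcf')
  15 → (8, 'fefdedcf')

SA = [2, 4, 5, 14, 1, 3, 13, 0, 11, 12, 6, 9, 7, 15, 10, 8]
i: (SA[i-1],SA[i]) lcp shared
  1: (2,4) 0 ''
  2: (4,5) 1 'b'
  3: (5,14) 0 ''
  4: (14,1) 0 ''
  5: (1,3) 1 'd'
  6: (3,13) 1 'd'
  7: (13,0) 1 'd'
  8: (0,11) 1 'd'
  9: (11,12) 0 ''
  10: (12,6) 1 'e'
  11: (6,9) 1 'e'
  12: (9,7) 2 'ef'
  13: (7,15) 0 ''
  14: (15,10) 1 'f'
  15: (10,8) 1 'f'

n(n+1)/2 = 16·17/2 = 136
Σ LCP = 0 + 0 + 1 + 0 + 0 + 1 + 1 + 1 + 1 + 0 + 1 + 1 + 2 + 0 + 1 + 1 = 11
distinct = 136 − 11 = 125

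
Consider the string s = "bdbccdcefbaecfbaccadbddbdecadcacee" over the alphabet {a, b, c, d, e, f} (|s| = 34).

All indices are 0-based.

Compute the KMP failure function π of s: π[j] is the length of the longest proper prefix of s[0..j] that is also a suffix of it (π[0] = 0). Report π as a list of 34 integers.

[0, 0, 1, 0, 0, 0, 0, 0, 0, 1, 0, 0, 0, 0, 1, 0, 0, 0, 0, 0, 1, 2, 0, 1, 2, 0, 0, 0, 0, 0, 0, 0, 0, 0]

π[0] = 0
j=1 s[j]='d': π[1]=0 (border '')
j=2 s[j]='b': π[2]=1 (border 'b')
j=3 s[j]='c': k: 1→0; π[3]=0 (border '')
j=4 s[j]='c': π[4]=0 (border '')
j=5 s[j]='d': π[5]=0 (border '')
j=6 s[j]='c': π[6]=0 (border '')
j=7 s[j]='e': π[7]=0 (border '')
j=8 s[j]='f': π[8]=0 (border '')
j=9 s[j]='b': π[9]=1 (border 'b')
j=10 s[j]='a': k: 1→0; π[10]=0 (border '')
j=11 s[j]='e': π[11]=0 (border '')
j=12 s[j]='c': π[12]=0 (border '')
j=13 s[j]='f': π[13]=0 (border '')
j=14 s[j]='b': π[14]=1 (border 'b')
j=15 s[j]='a': k: 1→0; π[15]=0 (border '')
j=16 s[j]='c': π[16]=0 (border '')
j=17 s[j]='c': π[17]=0 (border '')
j=18 s[j]='a': π[18]=0 (border '')
j=19 s[j]='d': π[19]=0 (border '')
j=20 s[j]='b': π[20]=1 (border 'b')
j=21 s[j]='d': π[21]=2 (border 'bd')
j=22 s[j]='d': k: 2→0; π[22]=0 (border '')
j=23 s[j]='b': π[23]=1 (border 'b')
j=24 s[j]='d': π[24]=2 (border 'bd')
j=25 s[j]='e': k: 2→0; π[25]=0 (border '')
j=26 s[j]='c': π[26]=0 (border '')
j=27 s[j]='a': π[27]=0 (border '')
j=28 s[j]='d': π[28]=0 (border '')
j=29 s[j]='c': π[29]=0 (border '')
j=30 s[j]='a': π[30]=0 (border '')
j=31 s[j]='c': π[31]=0 (border '')
j=32 s[j]='e': π[32]=0 (border '')
j=33 s[j]='e': π[33]=0 (border '')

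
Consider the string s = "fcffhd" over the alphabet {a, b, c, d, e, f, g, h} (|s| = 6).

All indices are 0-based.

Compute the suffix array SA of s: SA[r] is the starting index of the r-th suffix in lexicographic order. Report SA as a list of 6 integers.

rank | idx | suffix
   0 |   1 | cffhd
   1 |   5 | d
   2 |   0 | fcffhd
   3 |   2 | ffhd
   4 |   3 | fhd
   5 |   4 | hd

[1, 5, 0, 2, 3, 4]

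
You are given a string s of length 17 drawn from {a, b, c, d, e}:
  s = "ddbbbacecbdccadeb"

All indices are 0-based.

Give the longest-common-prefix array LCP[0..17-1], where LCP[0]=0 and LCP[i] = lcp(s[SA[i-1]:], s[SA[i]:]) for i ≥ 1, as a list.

rank→(start, suffix):
  0 → (5, 'acecbdccadeb')
  1 → (13, 'adeb')
  2 → (16, 'b')
  3 → (4, 'bacecbdccadeb')
  4 → (3, 'bbacecbdccadeb')
  5 → (2, 'bbbacecbdccadeb')
  6 → (9, 'bdccadeb')
  7 → (12, 'cadeb')
  8 → (8, 'cbdccadeb')
  9 → (11, 'ccadeb')
  10 → (6, 'cecbdccadeb')
  11 → (1, 'dbbbacecbdccadeb')
  12 → (10, 'dccadeb')
  13 → (0, 'ddbbbacecbdccadeb')
  14 → (14, 'deb')
  15 → (15, 'eb')
  16 → (7, 'ecbdccadeb')

SA = [5, 13, 16, 4, 3, 2, 9, 12, 8, 11, 6, 1, 10, 0, 14, 15, 7]
rank  pair      lcp
   1  s[5:],s[13:]  1  'a'
   2  s[13:],s[16:]  0  ''
   3  s[16:],s[4:]  1  'b'
   4  s[4:],s[3:]  1  'b'
   5  s[3:],s[2:]  2  'bb'
   6  s[2:],s[9:]  1  'b'
   7  s[9:],s[12:]  0  ''
   8  s[12:],s[8:]  1  'c'
   9  s[8:],s[11:]  1  'c'
  10  s[11:],s[6:]  1  'c'
  11  s[6:],s[1:]  0  ''
  12  s[1:],s[10:]  1  'd'
  13  s[10:],s[0:]  1  'd'
  14  s[0:],s[14:]  1  'd'
  15  s[14:],s[15:]  0  ''
  16  s[15:],s[7:]  1  'e'

[0, 1, 0, 1, 1, 2, 1, 0, 1, 1, 1, 0, 1, 1, 1, 0, 1]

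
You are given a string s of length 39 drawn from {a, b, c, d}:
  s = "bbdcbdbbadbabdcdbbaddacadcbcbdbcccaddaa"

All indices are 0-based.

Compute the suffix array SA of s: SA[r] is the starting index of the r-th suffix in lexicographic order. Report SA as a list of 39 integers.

rank | idx | suffix
   0 |  38 | a
   1 |  37 | aa
   2 |  11 | abdcdbbaddacadcbcbdbcccaddaa
   3 |  21 | acadcbcbdbcccaddaa
   4 |   8 | adbabdcdbbaddacadcbcbdbcccaddaa
   5 |  23 | adcbcbdbcccaddaa
   6 |  34 | addaa
   7 |  18 | addacadcbcbdbcccaddaa
   8 |  10 | babdcdbbaddacadcbcbdbcccaddaa
   9 |   7 | badbabdcdbbaddacadcbcbdbcccaddaa
  10 |  17 | baddacadcbcbdbcccaddaa
  11 |   6 | bbadbabdcdbbaddacadcbcbdbcccaddaa
  12 |  16 | bbaddacadcbcbdbcccaddaa
  13 |   0 | bbdcbdbbadbabdcdbbaddacadcbcbdbcccaddaa
  14 |  26 | bcbdbcccaddaa
  15 |  30 | bcccaddaa
  16 |   4 | bdbbadbabdcdbbaddacadcbcbdbcccaddaa
  17 |  28 | bdbcccaddaa
  18 |   1 | bdcbdbbadbabdcdbbaddacadcbcbdbcccaddaa
  19 |  12 | bdcdbbaddacadcbcbdbcccaddaa
  20 |  22 | cadcbcbdbcccaddaa
  21 |  33 | caddaa
  22 |  25 | cbcbdbcccaddaa
  23 |   3 | cbdbbadbabdcdbbaddacadcbcbdbcccaddaa
  24 |  27 | cbdbcccaddaa
  25 |  32 | ccaddaa
  26 |  31 | cccaddaa
  27 |  14 | cdbbaddacadcbcbdbcccaddaa
  28 |  36 | daa
  29 |  20 | dacadcbcbdbcccaddaa
  30 |   9 | dbabdcdbbaddacadcbcbdbcccaddaa
  31 |   5 | dbbadbabdcdbbaddacadcbcbdbcccaddaa
  32 |  15 | dbbaddacadcbcbdbcccaddaa
  33 |  29 | dbcccaddaa
  34 |  24 | dcbcbdbcccaddaa
  35 |   2 | dcbdbbadbabdcdbbaddacadcbcbdbcccaddaa
  36 |  13 | dcdbbaddacadcbcbdbcccaddaa
  37 |  35 | ddaa
  38 |  19 | ddacadcbcbdbcccaddaa

[38, 37, 11, 21, 8, 23, 34, 18, 10, 7, 17, 6, 16, 0, 26, 30, 4, 28, 1, 12, 22, 33, 25, 3, 27, 32, 31, 14, 36, 20, 9, 5, 15, 29, 24, 2, 13, 35, 19]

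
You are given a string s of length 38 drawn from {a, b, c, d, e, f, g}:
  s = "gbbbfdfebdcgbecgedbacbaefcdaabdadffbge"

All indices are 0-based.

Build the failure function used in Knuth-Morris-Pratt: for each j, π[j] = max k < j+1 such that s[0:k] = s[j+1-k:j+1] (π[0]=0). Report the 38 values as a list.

π[0] = 0
j=1 s[j]='b': π[1]=0 (border '')
j=2 s[j]='b': π[2]=0 (border '')
j=3 s[j]='b': π[3]=0 (border '')
j=4 s[j]='f': π[4]=0 (border '')
j=5 s[j]='d': π[5]=0 (border '')
j=6 s[j]='f': π[6]=0 (border '')
j=7 s[j]='e': π[7]=0 (border '')
j=8 s[j]='b': π[8]=0 (border '')
j=9 s[j]='d': π[9]=0 (border '')
j=10 s[j]='c': π[10]=0 (border '')
j=11 s[j]='g': π[11]=1 (border 'g')
j=12 s[j]='b': π[12]=2 (border 'gb')
j=13 s[j]='e': k: 2→0; π[13]=0 (border '')
j=14 s[j]='c': π[14]=0 (border '')
j=15 s[j]='g': π[15]=1 (border 'g')
j=16 s[j]='e': k: 1→0; π[16]=0 (border '')
j=17 s[j]='d': π[17]=0 (border '')
j=18 s[j]='b': π[18]=0 (border '')
j=19 s[j]='a': π[19]=0 (border '')
j=20 s[j]='c': π[20]=0 (border '')
j=21 s[j]='b': π[21]=0 (border '')
j=22 s[j]='a': π[22]=0 (border '')
j=23 s[j]='e': π[23]=0 (border '')
j=24 s[j]='f': π[24]=0 (border '')
j=25 s[j]='c': π[25]=0 (border '')
j=26 s[j]='d': π[26]=0 (border '')
j=27 s[j]='a': π[27]=0 (border '')
j=28 s[j]='a': π[28]=0 (border '')
j=29 s[j]='b': π[29]=0 (border '')
j=30 s[j]='d': π[30]=0 (border '')
j=31 s[j]='a': π[31]=0 (border '')
j=32 s[j]='d': π[32]=0 (border '')
j=33 s[j]='f': π[33]=0 (border '')
j=34 s[j]='f': π[34]=0 (border '')
j=35 s[j]='b': π[35]=0 (border '')
j=36 s[j]='g': π[36]=1 (border 'g')
j=37 s[j]='e': k: 1→0; π[37]=0 (border '')

[0, 0, 0, 0, 0, 0, 0, 0, 0, 0, 0, 1, 2, 0, 0, 1, 0, 0, 0, 0, 0, 0, 0, 0, 0, 0, 0, 0, 0, 0, 0, 0, 0, 0, 0, 0, 1, 0]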